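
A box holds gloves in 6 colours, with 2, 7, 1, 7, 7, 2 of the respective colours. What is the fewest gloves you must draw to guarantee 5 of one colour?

18

In the worst case you take as many as possible of each colour without reaching 5: 2 + 4 + 1 + 4 + 4 + 2 = 17.
The next one must give 5 of some colour, so 17 + 1 = 18.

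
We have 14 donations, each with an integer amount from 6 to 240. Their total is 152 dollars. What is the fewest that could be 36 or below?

12

If only k of them are at most 36, the other 14 − k are at least 37, so the total is at least (14 − k)·37 + k·6.
This is ≤ 152, so (14 − k)·37 + 6k ≤ 152, which gives k ≥ 12.
Exactly 12 works: 12 values at 6 and 2 at 37 total 146; raise one of the low values by 6 (still ≤ 36) to hit 152.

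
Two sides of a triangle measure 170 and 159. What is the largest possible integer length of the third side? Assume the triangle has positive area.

328

The third side must be less than 170 + 159 = 329.
The largest integer below 329 is 328.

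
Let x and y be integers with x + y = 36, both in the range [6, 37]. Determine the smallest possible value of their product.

180

For a fixed sum, xy is smallest when x and y are as far apart as possible.
At the endpoint x = 6, y = 36 − 6 = 30, so xy = 6 × 30 = 180.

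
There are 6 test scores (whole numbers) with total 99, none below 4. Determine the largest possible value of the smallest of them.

16

The 6 values sum to 99, so their minimum is at most ⌊99/6⌋ = 16.
Equality holds with 3 values of 16 and 3 values of 17.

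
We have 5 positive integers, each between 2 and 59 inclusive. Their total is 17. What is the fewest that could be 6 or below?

4

If only k of them are at most 6, the other 5 − k are at least 7, so the total is at least (5 − k)·7 + k·2.
This is ≤ 17, so (5 − k)·7 + 2k ≤ 17, which gives k ≥ 4.
Exactly 4 works: 4 values at 2 and 1 at 7 total 15; raise one of the low values by 2 (still ≤ 6) to hit 17.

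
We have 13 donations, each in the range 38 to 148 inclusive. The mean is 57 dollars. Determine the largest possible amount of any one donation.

Maximizing one value means minimizing the remaining 12.
The total is 13 × 57 = 741.
The other 12 contribute at least 12 × 38 = 456, leaving at most 741 − 456 = 285.
But each donation is capped at 148, so the maximum is 148.
Achievable: one at 148 and the other 12 totalling 593, which fits since 12 × 38 ≤ 593 ≤ 12 × 148.

148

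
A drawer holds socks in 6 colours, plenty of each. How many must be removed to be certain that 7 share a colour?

In the worst case you draw 6 of each of the 6 colours: 6 × 6 = 36.
One more forces 7 of some colour, so 36 + 1 = 37.

37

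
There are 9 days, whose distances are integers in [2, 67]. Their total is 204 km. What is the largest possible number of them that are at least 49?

3

With k values at 49 or above and the rest at least 2, the sum is at least 18 + 47k.
Since the sum is 204, we need 47k ≤ 186, i.e. k ≤ 3.
k = 3 is achieved by 3 values at 49 and 6 at 2, total 159; add 45 to one value (staying below 49) to reach 204.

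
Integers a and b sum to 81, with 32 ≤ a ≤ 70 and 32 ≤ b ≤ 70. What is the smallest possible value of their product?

Since a + b is fixed, pushing one of them to its bound minimizes the product.
At the endpoint a = 32, b = 81 − 32 = 49, so ab = 32 × 49 = 1568.

1568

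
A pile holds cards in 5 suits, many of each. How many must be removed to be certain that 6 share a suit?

You could draw 5 of every suit without reaching 6 of any — 25 in all.
One more forces 6 of some suit, so 25 + 1 = 26.

26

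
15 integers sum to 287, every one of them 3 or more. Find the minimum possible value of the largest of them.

20

If every one of the 15 were at most 19, the total would be at most 15 × 19 = 285 < 287.
Achievable: 2 of them at 20 and 13 at 19 total 287.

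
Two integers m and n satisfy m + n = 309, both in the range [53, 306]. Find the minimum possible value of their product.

13568

mn = m(309 − m) is concave in m, so over [53, 256] it is minimized at an endpoint.
At the endpoint m = 53, n = 309 − 53 = 256, so mn = 53 × 256 = 13568.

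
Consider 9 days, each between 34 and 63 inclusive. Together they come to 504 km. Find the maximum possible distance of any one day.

63

Maximizing one value means minimizing the remaining 8.
The other 8 contribute at least 8 × 34 = 272, leaving at most 504 − 272 = 232.
But each day is capped at 63, so the maximum is 63.
Achievable: one at 63 and the other 8 totalling 441, which fits since 8 × 34 ≤ 441 ≤ 8 × 63.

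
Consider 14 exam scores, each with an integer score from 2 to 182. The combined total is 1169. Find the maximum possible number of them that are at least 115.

10

With k values at 115 or above and the rest at least 2, the sum is at least 28 + 113k.
Since the sum is 1169, we need 113k ≤ 1141, i.e. k ≤ 10.
k = 10 is achieved by 10 values at 115 and 4 at 2, total 1158; add 11 to one value (staying below 115) to reach 1169.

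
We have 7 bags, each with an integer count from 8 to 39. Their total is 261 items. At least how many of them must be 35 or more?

5

Each value short of 35 is at most 34, costing at least 39 − 34 = 5 against the maximum total of 273.
We can afford to lose at most 273 − 261 = 12, so at most ⌊12/5⌋ = 2 fall short, and at least 5 are ≥ 35.
Exactly 5 works: 5 values at 39 and 2 at 34 total 263; lower one of the high values by 2 (still ≥ 35) to hit 261.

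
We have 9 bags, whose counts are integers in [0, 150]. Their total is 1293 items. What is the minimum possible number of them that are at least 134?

Each value short of 134 is at most 133, costing at least 150 − 133 = 17 against the maximum total of 1350.
We can afford to lose at most 1350 − 1293 = 57, so at most ⌊57/17⌋ = 3 fall short, and at least 6 are ≥ 134.
Exactly 6 works: 6 values at 150 and 3 at 133 total 1299; lower one of the high values by 6 (still ≥ 134) to hit 1293.

6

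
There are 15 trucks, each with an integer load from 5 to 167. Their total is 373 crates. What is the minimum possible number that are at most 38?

7

Let j be the number exceeding 38. Then the total is ≥ 39·j + 5·(15 − j) = 75 + 34j.
So 34j ≤ 298 and j ≤ 8; hence at least 15 − 8 = 7 are ≤ 38.
Exactly 7 works: 7 values at 5 and 8 at 39 total 347; raise one of the low values by 26 (still ≤ 38) to hit 373.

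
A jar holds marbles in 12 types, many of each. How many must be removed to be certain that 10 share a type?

109

In the worst case you draw 9 of each of the 12 types: 12 × 9 = 108.
One more forces 10 of some type, so 108 + 1 = 109.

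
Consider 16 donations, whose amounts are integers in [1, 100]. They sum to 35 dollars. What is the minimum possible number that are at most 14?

15

Let j be the number exceeding 14. Then the total is ≥ 15·j + 1·(16 − j) = 16 + 14j.
So 14j ≤ 19 and j ≤ 1; hence at least 16 − 1 = 15 are ≤ 14.
Exactly 15 works: 15 values at 1 and 1 at 15 total 30; raise one of the low values by 5 (still ≤ 14) to hit 35.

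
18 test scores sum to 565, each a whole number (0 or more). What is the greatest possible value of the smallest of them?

31

The 18 values sum to 565, so their minimum is at most ⌊565/18⌋ = 31.
Achievable: 11 of them at 31 and 7 at 32 total 565.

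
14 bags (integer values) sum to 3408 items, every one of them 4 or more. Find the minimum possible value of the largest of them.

Some value must be at least ⌈3408/14⌉ = 244, since 14 × 243 = 3402 < 3408.
Achievable: 6 of them at 244 and 8 at 243 total 3408.

244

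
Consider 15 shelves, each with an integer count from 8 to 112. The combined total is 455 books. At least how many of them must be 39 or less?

5

If only k of them are at most 39, the other 15 − k are at least 40, so the total is at least (15 − k)·40 + k·8.
This is ≤ 455, so (15 − k)·40 + 8k ≤ 455, which gives k ≥ 5.
Exactly 5 works: 5 values at 8 and 10 at 40 total 440; raise one of the low values by 15 (still ≤ 39) to hit 455.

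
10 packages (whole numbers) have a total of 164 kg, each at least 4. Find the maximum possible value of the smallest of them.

16

The 10 values sum to 164, so their minimum is at most ⌊164/10⌋ = 16.
Taking 6 copies of 16 and 4 copies of 17 gives exactly 164, so 16 is attained.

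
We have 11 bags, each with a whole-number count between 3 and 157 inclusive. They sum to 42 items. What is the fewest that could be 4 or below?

Each value above 4 is at least 5, contributing at least 5 − 3 = 2 above the floor 3.
The sum exceeds the floor total 33 by 9, so at most ⌊9/2⌋ = 4 exceed 4, and at least 7 are ≤ 4.
Exactly 7 works: 7 values at 3 and 4 at 5 total 41; raise one of the low values by 1 (still ≤ 4) to hit 42.

7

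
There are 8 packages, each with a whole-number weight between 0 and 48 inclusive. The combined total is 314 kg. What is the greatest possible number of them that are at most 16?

Each value at 16 or below falls at least 48 − 16 = 32 short of the ceiling 48.
The ceiling total is 8 × 48 = 384, and we need 314, so at most ⌊(384 − 314)/32⌋ = 2 can be that low.
k = 2 is achieved by 2 values at 16 and 6 at 48, total 320; lower one of the 48's by 6 (still > 16) to reach 314.

2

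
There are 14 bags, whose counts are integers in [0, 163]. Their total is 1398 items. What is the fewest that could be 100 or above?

If only k of them are at least 100, the other 14 − k are at most 99, so the total is at most k·163 + (14 − k)·99.
This must reach 1398, so k·163 + (14 − k)·99 ≥ 1398, giving k ≥ 1.
Exactly 1 works: 1 value at 163 and 13 at 99 total 1450; lower one of the high values by 52 (still ≥ 100) to hit 1398.

1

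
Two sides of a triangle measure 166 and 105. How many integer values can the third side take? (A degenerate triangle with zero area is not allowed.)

The triangle inequality gives |166 − 105| < c < 166 + 105, i.e. 61 < c < 271.
So c can be any integer from 62 to 270: 209 values.

209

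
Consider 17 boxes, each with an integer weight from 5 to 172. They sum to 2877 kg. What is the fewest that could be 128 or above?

Each value short of 128 is at most 127, costing at least 172 − 127 = 45 against the maximum total of 2924.
We can afford to lose at most 2924 − 2877 = 47, so at most ⌊47/45⌋ = 1 fall short, and at least 16 are ≥ 128.
Exactly 16 works: 16 values at 172 and 1 at 127 total 2879; lower one of the high values by 2 (still ≥ 128) to hit 2877.

16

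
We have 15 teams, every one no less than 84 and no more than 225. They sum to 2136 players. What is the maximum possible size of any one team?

225

To make one team as large as possible, make the other 14 as small as possible.
The other 14 contribute at least 14 × 84 = 1176, leaving at most 2136 − 1176 = 960.
But each team is capped at 225, so the maximum is 225.
Achievable: one at 225 and the other 14 totalling 1911, which fits since 14 × 84 ≤ 1911 ≤ 14 × 225.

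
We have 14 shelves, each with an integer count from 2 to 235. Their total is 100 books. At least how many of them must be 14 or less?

9

Each value above 14 is at least 15, contributing at least 15 − 2 = 13 above the floor 2.
The sum exceeds the floor total 28 by 72, so at most ⌊72/13⌋ = 5 exceed 14, and at least 9 are ≤ 14.
Exactly 9 works: 9 values at 2 and 5 at 15 total 93; raise one of the low values by 7 (still ≤ 14) to hit 100.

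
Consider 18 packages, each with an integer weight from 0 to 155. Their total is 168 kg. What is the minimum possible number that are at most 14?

Each value above 14 is at least 15, contributing at least 15 − 0 = 15 above the floor 0.
The sum exceeds the floor total 0 by 168, so at most ⌊168/15⌋ = 11 exceed 14, and at least 7 are ≤ 14.
Exactly 7 works: 7 values at 0 and 11 at 15 total 165; raise one of the low values by 3 (still ≤ 14) to hit 168.

7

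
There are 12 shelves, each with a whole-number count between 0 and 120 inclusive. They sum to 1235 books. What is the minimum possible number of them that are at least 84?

7

Suppose at most 12 − j of them reach 84; then j values are ≤ 83 and the rest ≤ 120.
The total is then ≤ 83·j + 120·(12 − j) = 1440 − 37j. For this to be ≥ 1235 we need j ≤ 5, so at least 12 − 5 = 7 must reach 84.
Exactly 7 works: 7 values at 120 and 5 at 83 total 1255; lower one of the high values by 20 (still ≥ 84) to hit 1235.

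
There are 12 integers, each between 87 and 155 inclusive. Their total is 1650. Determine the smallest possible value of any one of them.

87

Minimizing one value means maximizing the remaining 11.
The other 11 can take up 11 × 155 = 1705 ≥ 1650 − 87, so one integer can sit at its floor of 87.
Achievable: one at 87 and the other 11 totalling 1563, which fits since 11 × 87 ≤ 1563 ≤ 11 × 155.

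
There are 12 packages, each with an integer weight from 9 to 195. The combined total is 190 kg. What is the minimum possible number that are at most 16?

If only k of them are at most 16, the other 12 − k are at least 17, so the total is at least (12 − k)·17 + k·9.
This is ≤ 190, so (12 − k)·17 + 9k ≤ 190, which gives k ≥ 2.
Exactly 2 works: 2 values at 9 and 10 at 17 total 188; raise one of the low values by 2 (still ≤ 16) to hit 190.

2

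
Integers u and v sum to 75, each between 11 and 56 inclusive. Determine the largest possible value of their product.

1406

With u + v fixed, uv peaks when the two are closest together.
Taking u = 37 and v = 38 (both in [11, 56]) gives uv = 1406.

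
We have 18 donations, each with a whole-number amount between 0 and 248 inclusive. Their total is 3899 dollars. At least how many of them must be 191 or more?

Each value short of 191 is at most 190, costing at least 248 − 190 = 58 against the maximum total of 4464.
We can afford to lose at most 4464 − 3899 = 565, so at most ⌊565/58⌋ = 9 fall short, and at least 9 are ≥ 191.
Exactly 9 works: 9 values at 248 and 9 at 190 total 3942; lower one of the high values by 43 (still ≥ 191) to hit 3899.

9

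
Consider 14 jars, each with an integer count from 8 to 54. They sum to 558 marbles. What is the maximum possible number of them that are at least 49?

10

With k values at 49 or above and the rest at least 8, the sum is at least 112 + 41k.
Since the sum is 558, we need 41k ≤ 446, i.e. k ≤ 10.
k = 10 is achieved by 10 values at 49 and 4 at 8, total 522; add 36 to one value (staying below 49) to reach 558.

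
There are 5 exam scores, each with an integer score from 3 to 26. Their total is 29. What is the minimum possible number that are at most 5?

Each value above 5 is at least 6, contributing at least 6 − 3 = 3 above the floor 3.
The sum exceeds the floor total 15 by 14, so at most ⌊14/3⌋ = 4 exceed 5, and at least 1 are ≤ 5.
Exactly 1 works: 1 value at 3 and 4 at 6 total 27; raise one of the low values by 2 (still ≤ 5) to hit 29.

1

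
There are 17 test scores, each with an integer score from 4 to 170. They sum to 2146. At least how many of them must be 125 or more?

1

Suppose at most 17 − j of them reach 125; then j values are ≤ 124 and the rest ≤ 170.
The total is then ≤ 124·j + 170·(17 − j) = 2890 − 46j. For this to be ≥ 2146 we need j ≤ 16, so at least 17 − 16 = 1 must reach 125.
Exactly 1 works: 1 value at 170 and 16 at 124 total 2154; lower one of the high values by 8 (still ≥ 125) to hit 2146.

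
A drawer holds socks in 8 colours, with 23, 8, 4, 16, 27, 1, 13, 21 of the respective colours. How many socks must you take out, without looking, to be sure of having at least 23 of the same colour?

In the worst case you take as many as possible of each colour without reaching 23: 22 + 8 + 4 + 16 + 22 + 1 + 13 + 21 = 107.
The next one must give 23 of some colour, so 107 + 1 = 108.

108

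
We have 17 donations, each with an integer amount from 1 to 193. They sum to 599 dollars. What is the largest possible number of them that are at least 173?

3

If k of the values are ≥ 173, the total is ≥ 173k + 1(17 − k).
Setting 173k + 1(17 − k) ≤ 599 gives 172k ≤ 582, so k ≤ 3.
k = 3 is achieved by 3 values at 173 and 14 at 1, total 533; add 66 to one value (staying below 173) to reach 599.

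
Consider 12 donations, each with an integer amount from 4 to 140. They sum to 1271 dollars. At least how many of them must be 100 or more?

Each value short of 100 is at most 99, costing at least 140 − 99 = 41 against the maximum total of 1680.
We can afford to lose at most 1680 − 1271 = 409, so at most ⌊409/41⌋ = 9 fall short, and at least 3 are ≥ 100.
Exactly 3 works: 3 values at 140 and 9 at 99 total 1311; lower one of the high values by 40 (still ≥ 100) to hit 1271.

3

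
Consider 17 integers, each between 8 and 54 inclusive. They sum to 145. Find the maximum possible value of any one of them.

17

To make one integer as large as possible, make the other 16 as small as possible.
The other 16 contribute at least 16 × 8 = 128, leaving at most 145 − 128 = 17.
Since 17 ≤ 54, this is achievable: one at 17 and 16 at 8.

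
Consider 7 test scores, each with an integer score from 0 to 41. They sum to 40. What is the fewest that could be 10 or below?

4

Each value above 10 is at least 11, contributing at least 11 − 0 = 11 above the floor 0.
The sum exceeds the floor total 0 by 40, so at most ⌊40/11⌋ = 3 exceed 10, and at least 4 are ≤ 10.
Exactly 4 works: 4 values at 0 and 3 at 11 total 33; raise one of the low values by 7 (still ≤ 10) to hit 40.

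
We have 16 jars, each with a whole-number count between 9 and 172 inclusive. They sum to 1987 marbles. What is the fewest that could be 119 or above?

If only k of them are at least 119, the other 16 − k are at most 118, so the total is at most k·172 + (16 − k)·118.
This must reach 1987, so k·172 + (16 − k)·118 ≥ 1987, giving k ≥ 2.
Exactly 2 works: 2 values at 172 and 14 at 118 total 1996; lower one of the high values by 9 (still ≥ 119) to hit 1987.

2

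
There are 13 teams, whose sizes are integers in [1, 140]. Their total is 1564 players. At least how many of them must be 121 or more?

1

Suppose at most 13 − j of them reach 121; then j values are ≤ 120 and the rest ≤ 140.
The total is then ≤ 120·j + 140·(13 − j) = 1820 − 20j. For this to be ≥ 1564 we need j ≤ 12, so at least 13 − 12 = 1 must reach 121.
Exactly 1 works: 1 value at 140 and 12 at 120 total 1580; lower one of the high values by 16 (still ≥ 121) to hit 1564.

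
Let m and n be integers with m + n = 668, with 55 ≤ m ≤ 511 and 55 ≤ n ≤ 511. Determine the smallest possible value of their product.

Since m + n is fixed, pushing one of them to its bound minimizes the product.
The extreme feasible split is m = 157, n = 511, giving mn = 80227.

80227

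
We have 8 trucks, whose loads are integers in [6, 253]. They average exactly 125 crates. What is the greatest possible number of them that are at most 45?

The total is 8 × 125 = 1000.
Each value at 45 or below falls at least 253 − 45 = 208 short of the ceiling 253.
The ceiling total is 8 × 253 = 2024, and we need 1000, so at most ⌊(2024 − 1000)/208⌋ = 4 can be that low.
k = 4 is achieved by 4 values at 45 and 4 at 253, total 1192; lower one of the 253's by 192 (still > 45) to reach 1000.

4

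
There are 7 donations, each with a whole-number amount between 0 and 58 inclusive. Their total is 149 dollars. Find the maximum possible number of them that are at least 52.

2

Suppose k of them are at least 52. Those contribute at least 52 each and the other 7 − k at least 0 each.
So the total is at least 52k + 0(7 − k) = 0 + 52k. This must be ≤ 149, giving k ≤ 2.
k = 2 is achieved by 2 values at 52 and 5 at 0, total 104; add 45 to one value (staying below 52) to reach 149.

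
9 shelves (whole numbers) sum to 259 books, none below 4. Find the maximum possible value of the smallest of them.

The 9 values sum to 259, so their minimum is at most ⌊259/9⌋ = 28.
Equality holds with 2 values of 28 and 7 values of 29.

28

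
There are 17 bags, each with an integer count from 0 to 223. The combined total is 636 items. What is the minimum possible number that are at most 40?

Let j be the number exceeding 40. Then the total is ≥ 41·j + 0·(17 − j) = 0 + 41j.
So 41j ≤ 636 and j ≤ 15; hence at least 17 − 15 = 2 are ≤ 40.
Exactly 2 works: 2 values at 0 and 15 at 41 total 615; raise one of the low values by 21 (still ≤ 40) to hit 636.

2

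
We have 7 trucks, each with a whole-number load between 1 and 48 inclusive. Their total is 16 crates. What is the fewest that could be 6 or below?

If only k of them are at most 6, the other 7 − k are at least 7, so the total is at least (7 − k)·7 + k·1.
This is ≤ 16, so (7 − k)·7 + 1k ≤ 16, which gives k ≥ 6.
Exactly 6 works: 6 values at 1 and 1 at 7 total 13; raise one of the low values by 3 (still ≤ 6) to hit 16.

6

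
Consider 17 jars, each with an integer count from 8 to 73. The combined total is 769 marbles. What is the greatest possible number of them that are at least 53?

Suppose k of them are at least 53. Those contribute at least 53 each and the other 17 − k at least 8 each.
So the total is at least 53k + 8(17 − k) = 136 + 45k. This must be ≤ 769, giving k ≤ 14.
k = 14 is achieved by 14 values at 53 and 3 at 8, total 766; add 3 to one value (staying below 53) to reach 769.

14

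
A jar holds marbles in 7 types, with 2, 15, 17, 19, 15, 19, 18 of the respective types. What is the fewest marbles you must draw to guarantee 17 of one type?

97

In the worst case you take as many as possible of each type without reaching 17: 2 + 15 + 16 + 16 + 15 + 16 + 16 = 96.
The next one must give 17 of some type, so 96 + 1 = 97.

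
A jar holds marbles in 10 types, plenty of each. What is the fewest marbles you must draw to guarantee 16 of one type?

151

In the worst case you draw 15 of each of the 10 types: 10 × 15 = 150.
One more forces 16 of some type, so 150 + 1 = 151.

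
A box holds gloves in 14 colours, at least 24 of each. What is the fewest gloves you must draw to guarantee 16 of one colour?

You could draw 15 of every colour without reaching 16 of any — 210 in all.
One more forces 16 of some colour, so 210 + 1 = 211.

211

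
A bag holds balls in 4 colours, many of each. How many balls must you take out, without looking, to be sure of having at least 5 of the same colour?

17

You could draw 4 of every colour without reaching 5 of any — 16 in all.
One more forces 5 of some colour, so 16 + 1 = 17.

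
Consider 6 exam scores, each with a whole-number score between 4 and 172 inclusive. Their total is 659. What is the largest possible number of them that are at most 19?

Each value at 19 or below falls at least 172 − 19 = 153 short of the ceiling 172.
The ceiling total is 6 × 172 = 1032, and we need 659, so at most ⌊(1032 − 659)/153⌋ = 2 can be that low.
k = 2 is achieved by 2 values at 19 and 4 at 172, total 726; lower one of the 172's by 67 (still > 19) to reach 659.

2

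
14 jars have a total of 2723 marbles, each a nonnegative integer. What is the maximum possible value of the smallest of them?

194

The average is 2723/14 < 195, so some value is ≤ 194.
Taking 7 copies of 194 and 7 copies of 195 gives exactly 2723, so 194 is attained.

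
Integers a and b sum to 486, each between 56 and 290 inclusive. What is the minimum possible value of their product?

56840

For a fixed sum, ab is smallest when a and b are as far apart as possible.
The extreme feasible split is a = 196, b = 290, giving ab = 56840.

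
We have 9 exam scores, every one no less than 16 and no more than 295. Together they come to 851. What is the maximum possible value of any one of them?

Maximizing one value means minimizing the remaining 8.
The other 8 contribute at least 8 × 16 = 128, leaving at most 851 − 128 = 723.
But each score is capped at 295, so the maximum is 295.
Achievable: one at 295 and the other 8 totalling 556, which fits since 8 × 16 ≤ 556 ≤ 8 × 295.

295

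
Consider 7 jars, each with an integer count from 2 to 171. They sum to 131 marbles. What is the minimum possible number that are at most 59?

Let j be the number exceeding 59. Then the total is ≥ 60·j + 2·(7 − j) = 14 + 58j.
So 58j ≤ 117 and j ≤ 2; hence at least 7 − 2 = 5 are ≤ 59.
Exactly 5 works: 5 values at 2 and 2 at 60 total 130; raise one of the low values by 1 (still ≤ 59) to hit 131.

5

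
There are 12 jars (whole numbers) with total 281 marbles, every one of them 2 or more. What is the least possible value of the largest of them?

24

Some value must be at least ⌈281/12⌉ = 24, since 12 × 23 = 276 < 281.
Taking 7 copies of 23 and 5 copies of 24 gives exactly 281, so 24 is attained.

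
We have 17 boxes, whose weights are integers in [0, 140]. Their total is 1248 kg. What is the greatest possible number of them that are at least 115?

10

If k of the values are ≥ 115, the total is ≥ 115k + 0(17 − k).
Setting 115k + 0(17 − k) ≤ 1248 gives 115k ≤ 1248, so k ≤ 10.
k = 10 is achieved by 10 values at 115 and 7 at 0, total 1150; add 98 to one value (staying below 115) to reach 1248.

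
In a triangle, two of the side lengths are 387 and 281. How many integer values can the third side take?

561

The triangle inequality gives |387 − 281| < c < 387 + 281, i.e. 106 < c < 668.
So c can be any integer from 107 to 667: 561 values.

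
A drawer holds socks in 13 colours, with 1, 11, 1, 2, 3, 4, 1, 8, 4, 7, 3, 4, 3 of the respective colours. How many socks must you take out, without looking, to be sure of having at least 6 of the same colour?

In the worst case you take as many as possible of each colour without reaching 6: 1 + 5 + 1 + 2 + 3 + 4 + 1 + 5 + 4 + 5 + 3 + 4 + 3 = 41.
The next one must give 6 of some colour, so 41 + 1 = 42.

42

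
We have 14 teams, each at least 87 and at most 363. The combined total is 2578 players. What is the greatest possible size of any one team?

Maximizing one value means minimizing the remaining 13.
The other 13 contribute at least 13 × 87 = 1131, leaving at most 2578 − 1131 = 1447.
But each team is capped at 363, so the maximum is 363.
Achievable: one at 363 and the other 13 totalling 2215, which fits since 13 × 87 ≤ 2215 ≤ 13 × 363.

363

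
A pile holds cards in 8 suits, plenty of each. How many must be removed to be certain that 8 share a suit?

In the worst case you draw 7 of each of the 8 suits: 8 × 7 = 56.
One more forces 8 of some suit, so 56 + 1 = 57.

57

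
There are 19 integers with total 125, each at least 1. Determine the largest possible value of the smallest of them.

6

The average is 125/19 < 7, so some value is ≤ 6.
Taking 8 copies of 6 and 11 copies of 7 gives exactly 125, so 6 is attained.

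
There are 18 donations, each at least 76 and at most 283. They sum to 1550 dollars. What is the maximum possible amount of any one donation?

258

Maximizing one value means minimizing the remaining 17.
The other 17 contribute at least 17 × 76 = 1292, leaving at most 1550 − 1292 = 258.
Since 258 ≤ 283, this is achievable: one at 258 and 17 at 76.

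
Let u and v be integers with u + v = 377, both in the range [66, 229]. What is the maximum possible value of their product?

uv = u(377 − u) is maximized when u is as near 377/2 as the bounds allow.
Taking u = 188 and v = 189 (both in [66, 229]) gives uv = 35532.

35532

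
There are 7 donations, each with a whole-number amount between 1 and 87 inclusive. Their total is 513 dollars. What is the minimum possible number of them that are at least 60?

4

Each value short of 60 is at most 59, costing at least 87 − 59 = 28 against the maximum total of 609.
We can afford to lose at most 609 − 513 = 96, so at most ⌊96/28⌋ = 3 fall short, and at least 4 are ≥ 60.
Exactly 4 works: 4 values at 87 and 3 at 59 total 525; lower one of the high values by 12 (still ≥ 60) to hit 513.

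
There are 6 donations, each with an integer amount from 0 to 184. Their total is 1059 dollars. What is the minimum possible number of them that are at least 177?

1

Suppose at most 6 − j of them reach 177; then j values are ≤ 176 and the rest ≤ 184.
The total is then ≤ 176·j + 184·(6 − j) = 1104 − 8j. For this to be ≥ 1059 we need j ≤ 5, so at least 6 − 5 = 1 must reach 177.
Exactly 1 works: 1 value at 184 and 5 at 176 total 1064; lower one of the high values by 5 (still ≥ 177) to hit 1059.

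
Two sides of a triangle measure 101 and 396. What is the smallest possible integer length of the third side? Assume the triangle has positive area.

The third side must exceed |101 − 396| = 295.
The smallest integer above 295 is 296.

296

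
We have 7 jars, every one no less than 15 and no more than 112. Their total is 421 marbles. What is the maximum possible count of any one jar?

112

To make one jar as large as possible, make the other 6 as small as possible.
The other 6 contribute at least 6 × 15 = 90, leaving at most 421 − 90 = 331.
But each jar is capped at 112, so the maximum is 112.
Achievable: one at 112 and the other 6 totalling 309, which fits since 6 × 15 ≤ 309 ≤ 6 × 112.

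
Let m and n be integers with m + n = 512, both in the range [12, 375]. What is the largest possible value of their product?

65536

For a fixed sum, the product mn is largest when m and n are as close as possible.
Taking m = 256 and n = 256 (both in [12, 375]) gives mn = 65536.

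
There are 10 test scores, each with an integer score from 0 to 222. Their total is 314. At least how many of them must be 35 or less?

2

Each value above 35 is at least 36, contributing at least 36 − 0 = 36 above the floor 0.
The sum exceeds the floor total 0 by 314, so at most ⌊314/36⌋ = 8 exceed 35, and at least 2 are ≤ 35.
Exactly 2 works: 2 values at 0 and 8 at 36 total 288; raise one of the low values by 26 (still ≤ 35) to hit 314.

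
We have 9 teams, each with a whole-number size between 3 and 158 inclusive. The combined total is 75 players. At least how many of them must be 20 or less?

7

If only k of them are at most 20, the other 9 − k are at least 21, so the total is at least (9 − k)·21 + k·3.
This is ≤ 75, so (9 − k)·21 + 3k ≤ 75, which gives k ≥ 7.
Exactly 7 works: 7 values at 3 and 2 at 21 total 63; raise one of the low values by 12 (still ≤ 20) to hit 75.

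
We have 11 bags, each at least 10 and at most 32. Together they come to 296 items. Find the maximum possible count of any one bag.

Maximizing one value means minimizing the remaining 10.
The other 10 contribute at least 10 × 10 = 100, leaving at most 296 − 100 = 196.
But each bag is capped at 32, so the maximum is 32.
Achievable: one at 32 and the other 10 totalling 264, which fits since 10 × 10 ≤ 264 ≤ 10 × 32.

32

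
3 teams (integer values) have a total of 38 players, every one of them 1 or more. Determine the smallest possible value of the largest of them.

Some value must be at least ⌈38/3⌉ = 13, since 3 × 12 = 36 < 38.
Taking 1 copy of 12 and 2 copies of 13 gives exactly 38, so 13 is attained.

13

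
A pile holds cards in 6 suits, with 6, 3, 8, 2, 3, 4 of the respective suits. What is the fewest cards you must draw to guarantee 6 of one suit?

In the worst case you take as many as possible of each suit without reaching 6: 5 + 3 + 5 + 2 + 3 + 4 = 22.
The next one must give 6 of some suit, so 22 + 1 = 23.

23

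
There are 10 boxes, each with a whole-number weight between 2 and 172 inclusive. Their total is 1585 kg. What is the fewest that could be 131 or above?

7

Suppose at most 10 − j of them reach 131; then j values are ≤ 130 and the rest ≤ 172.
The total is then ≤ 130·j + 172·(10 − j) = 1720 − 42j. For this to be ≥ 1585 we need j ≤ 3, so at least 10 − 3 = 7 must reach 131.
Exactly 7 works: 7 values at 172 and 3 at 130 total 1594; lower one of the high values by 9 (still ≥ 131) to hit 1585.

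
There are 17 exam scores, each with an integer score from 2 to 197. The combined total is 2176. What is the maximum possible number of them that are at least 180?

12

If k of the values are ≥ 180, the total is ≥ 180k + 2(17 − k).
Setting 180k + 2(17 − k) ≤ 2176 gives 178k ≤ 2142, so k ≤ 12.
k = 12 is achieved by 12 values at 180 and 5 at 2, total 2170; add 6 to one value (staying below 180) to reach 2176.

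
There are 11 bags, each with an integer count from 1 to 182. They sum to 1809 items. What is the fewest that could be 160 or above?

If only k of them are at least 160, the other 11 − k are at most 159, so the total is at most k·182 + (11 − k)·159.
This must reach 1809, so k·182 + (11 − k)·159 ≥ 1809, giving k ≥ 3.
Exactly 3 works: 3 values at 182 and 8 at 159 total 1818; lower one of the high values by 9 (still ≥ 160) to hit 1809.

3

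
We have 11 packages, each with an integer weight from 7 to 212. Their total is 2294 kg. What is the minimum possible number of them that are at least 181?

Suppose at most 11 − j of them reach 181; then j values are ≤ 180 and the rest ≤ 212.
The total is then ≤ 180·j + 212·(11 − j) = 2332 − 32j. For this to be ≥ 2294 we need j ≤ 1, so at least 11 − 1 = 10 must reach 181.
Exactly 10 works: 10 values at 212 and 1 at 180 total 2300; lower one of the high values by 6 (still ≥ 181) to hit 2294.

10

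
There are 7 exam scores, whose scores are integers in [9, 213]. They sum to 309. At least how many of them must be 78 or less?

Let j be the number exceeding 78. Then the total is ≥ 79·j + 9·(7 − j) = 63 + 70j.
So 70j ≤ 246 and j ≤ 3; hence at least 7 − 3 = 4 are ≤ 78.
Exactly 4 works: 4 values at 9 and 3 at 79 total 273; raise one of the low values by 36 (still ≤ 78) to hit 309.

4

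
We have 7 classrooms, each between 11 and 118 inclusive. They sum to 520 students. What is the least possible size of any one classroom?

11

Minimizing one value means maximizing the remaining 6.
The other 6 can take up 6 × 118 = 708 ≥ 520 − 11, so one classroom can sit at its floor of 11.
Achievable: one at 11 and the other 6 totalling 509, which fits since 6 × 11 ≤ 509 ≤ 6 × 118.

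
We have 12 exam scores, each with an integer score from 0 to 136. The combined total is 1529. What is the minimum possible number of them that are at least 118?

7

Each value short of 118 is at most 117, costing at least 136 − 117 = 19 against the maximum total of 1632.
We can afford to lose at most 1632 − 1529 = 103, so at most ⌊103/19⌋ = 5 fall short, and at least 7 are ≥ 118.
Exactly 7 works: 7 values at 136 and 5 at 117 total 1537; lower one of the high values by 8 (still ≥ 118) to hit 1529.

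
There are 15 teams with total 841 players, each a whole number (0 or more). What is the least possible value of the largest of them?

57

If every one of the 15 were at most 56, the total would be at most 15 × 56 = 840 < 841.
Achievable: 1 of them at 57 and 14 at 56 total 841.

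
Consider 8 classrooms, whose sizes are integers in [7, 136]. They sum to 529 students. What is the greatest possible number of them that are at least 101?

Suppose k of them are at least 101. Those contribute at least 101 each and the other 8 − k at least 7 each.
So the total is at least 101k + 7(8 − k) = 56 + 94k. This must be ≤ 529, giving k ≤ 5.
k = 5 is achieved by 5 values at 101 and 3 at 7, total 526; add 3 to one value (staying below 101) to reach 529.

5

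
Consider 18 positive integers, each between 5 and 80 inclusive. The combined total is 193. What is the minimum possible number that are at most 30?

15

Each value above 30 is at least 31, contributing at least 31 − 5 = 26 above the floor 5.
The sum exceeds the floor total 90 by 103, so at most ⌊103/26⌋ = 3 exceed 30, and at least 15 are ≤ 30.
Exactly 15 works: 15 values at 5 and 3 at 31 total 168; raise one of the low values by 25 (still ≤ 30) to hit 193.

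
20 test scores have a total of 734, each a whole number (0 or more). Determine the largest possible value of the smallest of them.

The 20 values sum to 734, so their minimum is at most ⌊734/20⌋ = 36.
Taking 6 copies of 36 and 14 copies of 37 gives exactly 734, so 36 is attained.

36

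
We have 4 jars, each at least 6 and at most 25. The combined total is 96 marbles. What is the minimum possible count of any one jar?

21

Minimizing one value means maximizing the remaining 3.
The other 3 contribute at most 3 × 25 = 75, leaving at least 96 − 75 = 21.
Since 21 ≥ 6, this is achievable: one at 21 and 3 at 25.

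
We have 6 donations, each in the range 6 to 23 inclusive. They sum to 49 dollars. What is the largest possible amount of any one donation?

19

To make one donation as large as possible, make the other 5 as small as possible.
The other 5 contribute at least 5 × 6 = 30, leaving at most 49 − 30 = 19.
Since 19 ≤ 23, this is achievable: one at 19 and 5 at 6.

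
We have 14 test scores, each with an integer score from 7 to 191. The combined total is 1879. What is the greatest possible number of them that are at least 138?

13

With k values at 138 or above and the rest at least 7, the sum is at least 98 + 131k.
Since the sum is 1879, we need 131k ≤ 1781, i.e. k ≤ 13.
k = 13 is achieved by 13 values at 138 and 1 at 7, total 1801; add 78 to one value (staying below 138) to reach 1879.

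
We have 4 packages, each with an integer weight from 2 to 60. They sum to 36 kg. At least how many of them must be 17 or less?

If only k of them are at most 17, the other 4 − k are at least 18, so the total is at least (4 − k)·18 + k·2.
This is ≤ 36, so (4 − k)·18 + 2k ≤ 36, which gives k ≥ 3.
Exactly 3 works: 3 values at 2 and 1 at 18 total 24; raise one of the low values by 12 (still ≤ 17) to hit 36.

3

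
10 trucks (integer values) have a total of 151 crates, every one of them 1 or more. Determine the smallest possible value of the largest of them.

16

The average is 151/10 > 15, so not all 10 can be 15 or less; the largest is ≥ 16.
Achievable: 1 of them at 16 and 9 at 15 total 151.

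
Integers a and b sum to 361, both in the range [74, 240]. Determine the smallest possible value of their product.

29040

Since a + b is fixed, pushing one of them to its bound minimizes the product.
The extreme feasible split is a = 121, b = 240, giving ab = 29040.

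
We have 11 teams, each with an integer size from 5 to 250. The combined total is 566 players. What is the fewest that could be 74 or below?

Let j be the number exceeding 74. Then the total is ≥ 75·j + 5·(11 − j) = 55 + 70j.
So 70j ≤ 511 and j ≤ 7; hence at least 11 − 7 = 4 are ≤ 74.
Exactly 4 works: 4 values at 5 and 7 at 75 total 545; raise one of the low values by 21 (still ≤ 74) to hit 566.

4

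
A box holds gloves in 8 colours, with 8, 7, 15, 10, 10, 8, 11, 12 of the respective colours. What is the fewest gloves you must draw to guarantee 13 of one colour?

In the worst case you take as many as possible of each colour without reaching 13: 8 + 7 + 12 + 10 + 10 + 8 + 11 + 12 = 78.
The next one must give 13 of some colour, so 78 + 1 = 79.

79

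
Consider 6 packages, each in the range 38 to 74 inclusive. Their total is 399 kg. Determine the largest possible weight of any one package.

Maximizing one value means minimizing the remaining 5.
The other 5 contribute at least 5 × 38 = 190, leaving at most 399 − 190 = 209.
But each package is capped at 74, so the maximum is 74.
Achievable: one at 74 and the other 5 totalling 325, which fits since 5 × 38 ≤ 325 ≤ 5 × 74.

74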